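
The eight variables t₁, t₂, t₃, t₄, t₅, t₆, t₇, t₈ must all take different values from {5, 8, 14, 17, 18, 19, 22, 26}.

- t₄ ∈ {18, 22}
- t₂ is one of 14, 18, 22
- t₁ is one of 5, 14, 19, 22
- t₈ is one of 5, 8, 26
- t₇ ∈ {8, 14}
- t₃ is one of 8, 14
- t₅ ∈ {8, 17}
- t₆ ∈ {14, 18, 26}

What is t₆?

26

The 8 variables together cover exactly {5, 8, 14, 17, 18, 19, 22, 26} — 8 values for 8 variables — and 17 appears only in t₅'s list, so t₅ = 17.
The 7 still-open variables draw from only 7 values {5, 8, 14, 18, 19, 22, 26}, so each is used; only t₁ can be 19, hence t₁ = 19.
The 6 still-open variables draw from only 6 values {5, 8, 14, 18, 22, 26}, so each is used; only t₈ can be 5, hence t₈ = 5.
Among the 5 still-open variables, 26 fits only t₆ (and all 5 values in {8, 14, 18, 22, 26} must be used), so t₆ = 26.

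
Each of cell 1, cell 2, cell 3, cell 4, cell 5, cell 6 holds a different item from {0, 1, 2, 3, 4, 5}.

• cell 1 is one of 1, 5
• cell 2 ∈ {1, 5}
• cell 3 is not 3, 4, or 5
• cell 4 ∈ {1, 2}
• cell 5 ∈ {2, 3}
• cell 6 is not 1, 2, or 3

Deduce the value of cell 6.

4

The 6 variables draw from only 6 values {0, 1, 2, 3, 4, 5}, so each is used; only cell 5 can be 3, hence cell 5 = 3.
The 5 still-open variables together cover exactly {0, 1, 2, 4, 5} — 5 values for 5 variables — and 4 appears only in cell 6's list, so cell 6 = 4.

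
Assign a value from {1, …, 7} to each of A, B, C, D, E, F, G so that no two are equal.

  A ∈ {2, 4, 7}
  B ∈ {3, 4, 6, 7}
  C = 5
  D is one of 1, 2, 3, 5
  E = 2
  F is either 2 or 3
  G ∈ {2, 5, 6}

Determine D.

1

C's domain is down to {5}, so C = 5. Remove 5 from D, G.
E has just one choice, so E = 2. So A, D, F, G can't be 2.
That leaves F = 3. Remove 3 from B, D.
So D = 1.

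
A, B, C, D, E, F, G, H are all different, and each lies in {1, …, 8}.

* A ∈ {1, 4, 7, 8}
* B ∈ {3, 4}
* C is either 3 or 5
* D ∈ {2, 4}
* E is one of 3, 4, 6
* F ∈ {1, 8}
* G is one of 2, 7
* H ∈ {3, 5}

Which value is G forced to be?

The 8 variables together cover exactly {1, 2, 3, 4, 5, 6, 7, 8} — 8 values for 8 variables — and 6 appears only in E's list, so E = 6.
C and H share exactly the 2 values {3, 5}; by pigeonhole those values go to them, so strike 3, 5 from B.
B's domain is down to {4}, so B = 4. So A, D can't be 4.
That leaves D = 2. Eliminate 2 elsewhere: G.
So G = 7.

7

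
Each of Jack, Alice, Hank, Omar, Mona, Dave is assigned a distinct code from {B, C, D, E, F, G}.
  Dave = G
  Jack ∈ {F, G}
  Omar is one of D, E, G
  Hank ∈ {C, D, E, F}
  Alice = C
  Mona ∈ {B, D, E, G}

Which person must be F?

Alice has just one choice, so Alice = C. Remove C from Hank.
That leaves Dave = G. Strike G from Jack, Omar, Mona.
So F goes to Jack.

Jack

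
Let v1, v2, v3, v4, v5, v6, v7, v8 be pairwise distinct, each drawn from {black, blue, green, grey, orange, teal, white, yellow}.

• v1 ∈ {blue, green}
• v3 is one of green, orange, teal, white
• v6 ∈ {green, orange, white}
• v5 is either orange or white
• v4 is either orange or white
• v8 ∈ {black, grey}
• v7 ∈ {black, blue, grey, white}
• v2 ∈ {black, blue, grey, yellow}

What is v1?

blue

Among the 8 variables, teal fits only v3 (and all 8 values in {black, blue, green, grey, orange, teal, white, yellow} must be used), so v3 = teal.
Among the 7 still-open variables, yellow fits only v2 (and all 7 values in {black, blue, green, grey, orange, white, yellow} must be used), so v2 = yellow.
v4 and v5 between them cover only {orange, white} — a naked pair. Remove those values from v6, v7.
v6 has just one choice, so v6 = green. Eliminate green elsewhere: v1.
So v1 = blue.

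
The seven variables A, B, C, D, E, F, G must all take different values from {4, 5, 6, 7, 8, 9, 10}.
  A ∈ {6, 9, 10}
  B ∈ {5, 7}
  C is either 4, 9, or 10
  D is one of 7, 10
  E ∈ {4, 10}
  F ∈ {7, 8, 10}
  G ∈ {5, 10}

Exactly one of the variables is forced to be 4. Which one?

E

The 7 variables draw from only 7 values {4, 5, 6, 7, 8, 9, 10}, so each is used; only A can be 6, hence A = 6.
Among the 6 still-open variables, 8 fits only F (and all 6 values in {4, 5, 7, 8, 9, 10} must be used), so F = 8.
Among the 5 still-open variables, 9 fits only C (and all 5 values in {4, 5, 7, 9, 10} must be used), so C = 9.
Among the 4 still-open variables, 4 fits only E (and all 4 values in {4, 5, 7, 10} must be used), so E = 4.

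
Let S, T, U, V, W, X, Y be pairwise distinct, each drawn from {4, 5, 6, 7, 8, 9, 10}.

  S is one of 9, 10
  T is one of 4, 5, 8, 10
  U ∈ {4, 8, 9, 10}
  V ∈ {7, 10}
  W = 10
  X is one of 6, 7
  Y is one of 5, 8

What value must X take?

6

W's domain is down to {10}, so W = 10. Eliminate 10 elsewhere: S, T, U, V.
S's domain is down to {9}, so S = 9. Remove 9 from U.
That leaves V = 7. So X can't be 7.
So X = 6.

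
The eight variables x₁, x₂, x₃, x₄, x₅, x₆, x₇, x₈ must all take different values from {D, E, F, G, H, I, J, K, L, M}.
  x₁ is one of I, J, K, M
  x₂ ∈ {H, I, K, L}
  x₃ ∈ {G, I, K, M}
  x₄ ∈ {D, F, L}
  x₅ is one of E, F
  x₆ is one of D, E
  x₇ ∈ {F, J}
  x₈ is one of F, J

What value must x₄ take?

x₇ and x₈ between them cover only {F, J} — a naked pair. Remove those values from x₁, x₄, x₅.
x₅ must be E (only option left). So x₆ can't be E.
x₆'s domain is down to {D}, so x₆ = D. Remove D from x₄.
So x₄ = L.

L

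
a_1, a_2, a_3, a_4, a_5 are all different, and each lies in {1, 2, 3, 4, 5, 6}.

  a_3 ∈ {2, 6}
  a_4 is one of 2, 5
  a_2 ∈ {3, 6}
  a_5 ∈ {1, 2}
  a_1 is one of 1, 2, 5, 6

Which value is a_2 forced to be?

3

Among the 5 variables, 3 fits only a_2 (and all 5 values in {1, 2, 3, 5, 6} must be used), so a_2 = 3.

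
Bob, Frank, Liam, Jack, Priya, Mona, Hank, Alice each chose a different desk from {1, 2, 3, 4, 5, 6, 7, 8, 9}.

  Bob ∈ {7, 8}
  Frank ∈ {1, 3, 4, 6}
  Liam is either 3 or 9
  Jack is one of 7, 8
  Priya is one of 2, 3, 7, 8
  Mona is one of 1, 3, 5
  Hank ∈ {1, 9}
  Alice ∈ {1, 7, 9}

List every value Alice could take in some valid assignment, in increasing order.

1, 9

Bob and Jack share exactly the 2 values {7, 8}; by pigeonhole those values go to them, so strike 7, 8 from Priya, Alice.
Hank and Alice share exactly the 2 values {1, 9}; by pigeonhole those values go to them, so strike 1, 9 from Frank, Liam, Mona.
That leaves Liam = 3. Strike 3 from Frank, Priya, Mona.
Priya must be 2 (only option left).
Mona's domain is down to {5}, so Mona = 5.
No further eliminations apply; Alice can still be any of 1, 9.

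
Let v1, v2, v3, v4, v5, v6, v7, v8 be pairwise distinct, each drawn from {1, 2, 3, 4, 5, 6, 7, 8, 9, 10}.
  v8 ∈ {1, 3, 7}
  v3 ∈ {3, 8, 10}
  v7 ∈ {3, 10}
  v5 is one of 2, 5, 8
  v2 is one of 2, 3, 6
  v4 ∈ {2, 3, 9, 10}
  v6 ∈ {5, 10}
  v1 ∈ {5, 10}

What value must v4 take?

The 2 variables v1 and v6 are confined to {5, 10}, which locks those values in; drop them from v3, v4, v5, v7.
v7's domain is down to {3}, so v7 = 3. Strike 3 from v2, v3, v4, v8.
v3 must be 8 (only option left). So v5 can't be 8.
v5 must be 2 (only option left). Remove 2 from v2, v4.
So v4 = 9.

9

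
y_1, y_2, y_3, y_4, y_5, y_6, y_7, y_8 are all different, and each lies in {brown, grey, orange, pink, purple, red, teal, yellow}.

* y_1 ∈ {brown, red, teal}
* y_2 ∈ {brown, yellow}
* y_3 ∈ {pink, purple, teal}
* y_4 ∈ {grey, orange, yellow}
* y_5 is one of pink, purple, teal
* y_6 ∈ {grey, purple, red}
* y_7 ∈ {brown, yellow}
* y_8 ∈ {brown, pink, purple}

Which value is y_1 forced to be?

Among the 8 variables, orange fits only y_4 (and all 8 values in {brown, grey, orange, pink, purple, red, teal, yellow} must be used), so y_4 = orange.
Among the 7 still-open variables, grey fits only y_6 (and all 7 values in {brown, grey, pink, purple, red, teal, yellow} must be used), so y_6 = grey.
The 6 still-open variables draw from only 6 values {brown, pink, purple, red, teal, yellow}, so each is used; only y_1 can be red, hence y_1 = red.

red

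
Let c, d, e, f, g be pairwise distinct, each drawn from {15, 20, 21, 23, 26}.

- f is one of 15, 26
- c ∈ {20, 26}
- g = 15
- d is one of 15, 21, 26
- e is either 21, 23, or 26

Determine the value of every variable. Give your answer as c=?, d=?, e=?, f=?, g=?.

g has just one choice, so g = 15. So d, f can't be 15.
f has just one choice, so f = 26. Eliminate 26 elsewhere: c, d, e.
c's domain is down to {20}, so c = 20.
d must be 21 (only option left). Strike 21 from e.
e has just one choice, so e = 23.

c=20, d=21, e=23, f=26, g=15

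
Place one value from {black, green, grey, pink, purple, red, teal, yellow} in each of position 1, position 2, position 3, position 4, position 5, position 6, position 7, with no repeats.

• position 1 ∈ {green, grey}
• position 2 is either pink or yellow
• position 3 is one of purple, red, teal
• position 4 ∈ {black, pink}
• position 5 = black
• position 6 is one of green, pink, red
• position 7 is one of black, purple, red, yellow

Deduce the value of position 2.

position 5's domain is down to {black}, so position 5 = black. Strike black from position 4, position 7.
position 4 has just one choice, so position 4 = pink. So position 2, position 6 can't be pink.
So position 2 = yellow.

yellow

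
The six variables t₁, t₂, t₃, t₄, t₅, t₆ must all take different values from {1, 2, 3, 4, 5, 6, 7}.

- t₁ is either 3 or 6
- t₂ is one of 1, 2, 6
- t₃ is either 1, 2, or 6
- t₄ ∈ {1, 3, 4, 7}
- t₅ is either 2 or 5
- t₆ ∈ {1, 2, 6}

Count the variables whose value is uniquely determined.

t₂, t₃, t₆ share exactly the 3 values {1, 2, 6}; by pigeonhole those values go to them, so strike 1, 2, 6 from t₁, t₄, t₅.
That leaves t₁ = 3. Eliminate 3 elsewhere: t₄.
That leaves t₅ = 5.
Determined: t₁=3, t₅=5. The other variables each still have more than one consistent value. That makes 2.

2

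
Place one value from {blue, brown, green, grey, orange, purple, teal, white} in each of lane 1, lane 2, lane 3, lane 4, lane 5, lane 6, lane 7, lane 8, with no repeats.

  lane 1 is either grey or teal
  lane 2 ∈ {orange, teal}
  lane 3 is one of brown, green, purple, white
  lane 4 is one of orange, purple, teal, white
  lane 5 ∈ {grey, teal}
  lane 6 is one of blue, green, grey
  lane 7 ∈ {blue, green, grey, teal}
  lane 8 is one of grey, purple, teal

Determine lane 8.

purple

The 8 variables together cover exactly {blue, brown, green, grey, orange, purple, teal, white} — 8 values for 8 variables — and brown appears only in lane 3's list, so lane 3 = brown.
The 7 still-open variables draw from only 7 values {blue, green, grey, orange, purple, teal, white}, so each is used; only lane 4 can be white, hence lane 4 = white.
The 6 still-open variables together cover exactly {blue, green, grey, orange, purple, teal} — 6 values for 6 variables — and orange appears only in lane 2's list, so lane 2 = orange.
The 5 still-open variables together cover exactly {blue, green, grey, purple, teal} — 5 values for 5 variables — and purple appears only in lane 8's list, so lane 8 = purple.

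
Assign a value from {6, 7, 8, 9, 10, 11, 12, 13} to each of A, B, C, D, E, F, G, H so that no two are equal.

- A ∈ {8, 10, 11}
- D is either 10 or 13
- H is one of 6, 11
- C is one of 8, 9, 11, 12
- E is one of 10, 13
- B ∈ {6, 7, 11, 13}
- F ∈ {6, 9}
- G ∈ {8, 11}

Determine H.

6

The 8 variables together cover exactly {6, 7, 8, 9, 10, 11, 12, 13} — 8 values for 8 variables — and 7 appears only in B's list, so B = 7.
Among the 7 still-open variables, 12 fits only C (and all 7 values in {6, 8, 9, 10, 11, 12, 13} must be used), so C = 12.
The 6 still-open variables together cover exactly {6, 8, 9, 10, 11, 13} — 6 values for 6 variables — and 9 appears only in F's list, so F = 9.
The 5 still-open variables draw from only 5 values {6, 8, 10, 11, 13}, so each is used; only H can be 6, hence H = 6.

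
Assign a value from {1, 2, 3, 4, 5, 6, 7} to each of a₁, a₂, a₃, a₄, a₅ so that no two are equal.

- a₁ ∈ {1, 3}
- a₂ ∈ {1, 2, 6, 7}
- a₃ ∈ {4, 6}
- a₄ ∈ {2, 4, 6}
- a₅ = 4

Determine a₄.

2

a₅ must be 4 (only option left). Strike 4 from a₃, a₄.
a₃ has just one choice, so a₃ = 6. Eliminate 6 elsewhere: a₂, a₄.
So a₄ = 2.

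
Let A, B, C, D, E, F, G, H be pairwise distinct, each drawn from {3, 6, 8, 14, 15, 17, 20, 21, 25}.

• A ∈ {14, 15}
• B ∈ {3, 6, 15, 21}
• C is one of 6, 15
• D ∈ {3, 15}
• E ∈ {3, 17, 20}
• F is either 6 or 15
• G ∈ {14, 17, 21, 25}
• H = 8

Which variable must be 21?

H's domain is down to {8}, so H = 8.
C and F share exactly the 2 values {6, 15}; by pigeonhole those values go to them, so strike 6, 15 from A, B, D.
A's domain is down to {14}, so A = 14. Remove 14 from G.
D has just one choice, so D = 3. Remove 3 from B, E.
So 21 goes to B.

B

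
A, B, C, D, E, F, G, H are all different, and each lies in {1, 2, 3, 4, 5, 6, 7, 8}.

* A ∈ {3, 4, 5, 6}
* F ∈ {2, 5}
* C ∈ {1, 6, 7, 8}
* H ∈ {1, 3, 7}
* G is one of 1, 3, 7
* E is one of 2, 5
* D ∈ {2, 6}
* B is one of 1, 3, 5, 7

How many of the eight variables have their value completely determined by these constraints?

3

The 8 variables together cover exactly {1, 2, 3, 4, 5, 6, 7, 8} — 8 values for 8 variables — and 4 appears only in A's list, so A = 4.
The 7 still-open variables together cover exactly {1, 2, 3, 5, 6, 7, 8} — 7 values for 7 variables — and 8 appears only in C's list, so C = 8.
The 6 still-open variables draw from only 6 values {1, 2, 3, 5, 6, 7}, so each is used; only D can be 6, hence D = 6.
E and F between them cover only {2, 5} — a naked pair. Remove those values from B.
Determined: A=4, C=8, D=6. The other variables each still have more than one consistent value. That makes 3.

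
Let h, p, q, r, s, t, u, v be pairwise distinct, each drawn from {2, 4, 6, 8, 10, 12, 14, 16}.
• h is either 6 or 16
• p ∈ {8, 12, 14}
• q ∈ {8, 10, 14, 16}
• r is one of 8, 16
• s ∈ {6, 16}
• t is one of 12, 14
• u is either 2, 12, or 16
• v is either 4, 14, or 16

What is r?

The 8 variables together cover exactly {2, 4, 6, 8, 10, 12, 14, 16} — 8 values for 8 variables — and 2 appears only in u's list, so u = 2.
The 7 still-open variables draw from only 7 values {4, 6, 8, 10, 12, 14, 16}, so each is used; only v can be 4, hence v = 4.
The 6 still-open variables together cover exactly {6, 8, 10, 12, 14, 16} — 6 values for 6 variables — and 10 appears only in q's list, so q = 10.
The 2 variables h and s are confined to {6, 16}, which locks those values in; drop them from r.
So r = 8.

8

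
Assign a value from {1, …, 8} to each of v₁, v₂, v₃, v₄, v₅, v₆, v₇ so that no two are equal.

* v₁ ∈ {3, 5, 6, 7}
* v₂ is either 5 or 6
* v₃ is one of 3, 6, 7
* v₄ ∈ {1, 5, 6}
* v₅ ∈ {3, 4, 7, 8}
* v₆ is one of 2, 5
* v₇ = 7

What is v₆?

v₇ must be 7 (only option left). Eliminate 7 elsewhere: v₁, v₃, v₅.
The 3 variables v₁, v₂, v₃ are confined to {3, 5, 6}, which locks those values in; drop them from v₄, v₅, v₆.
So v₆ = 2.

2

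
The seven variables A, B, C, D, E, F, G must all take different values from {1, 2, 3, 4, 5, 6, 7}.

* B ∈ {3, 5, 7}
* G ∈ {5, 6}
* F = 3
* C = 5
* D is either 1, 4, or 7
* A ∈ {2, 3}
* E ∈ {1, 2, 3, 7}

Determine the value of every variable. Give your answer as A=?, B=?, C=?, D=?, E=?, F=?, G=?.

A=2, B=7, C=5, D=4, E=1, F=3, G=6

C must be 5 (only option left). So B, G can't be 5.
F has just one choice, so F = 3. So A, B, E can't be 3.
That leaves G = 6.
A has just one choice, so A = 2. Remove 2 from E.
B has just one choice, so B = 7. Remove 7 from D, E.
E has just one choice, so E = 1. Eliminate 1 elsewhere: D.
D must be 4 (only option left).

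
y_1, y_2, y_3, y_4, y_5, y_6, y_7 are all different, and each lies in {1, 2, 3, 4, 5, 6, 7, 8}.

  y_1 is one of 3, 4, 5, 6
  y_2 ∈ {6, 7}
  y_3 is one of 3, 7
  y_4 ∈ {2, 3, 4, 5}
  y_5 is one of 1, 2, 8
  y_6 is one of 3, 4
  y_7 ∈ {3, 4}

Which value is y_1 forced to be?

y_6 and y_7 between them cover only {3, 4} — a naked pair. Remove those values from y_1, y_3, y_4.
y_3's domain is down to {7}, so y_3 = 7. So y_2 can't be 7.
y_2 has just one choice, so y_2 = 6. Strike 6 from y_1.
So y_1 = 5.

5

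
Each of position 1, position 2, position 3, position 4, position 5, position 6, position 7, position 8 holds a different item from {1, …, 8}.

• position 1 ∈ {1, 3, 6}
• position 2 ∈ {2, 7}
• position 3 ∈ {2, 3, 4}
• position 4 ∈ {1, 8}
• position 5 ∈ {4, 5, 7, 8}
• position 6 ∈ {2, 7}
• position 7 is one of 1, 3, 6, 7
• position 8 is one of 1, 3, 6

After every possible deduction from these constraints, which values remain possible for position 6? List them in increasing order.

2, 7

Among the 8 variables, 5 fits only position 5 (and all 8 values in {1, 2, 3, 4, 5, 6, 7, 8} must be used), so position 5 = 5.
The 7 still-open variables together cover exactly {1, 2, 3, 4, 6, 7, 8} — 7 values for 7 variables — and 4 appears only in position 3's list, so position 3 = 4.
The 6 still-open variables draw from only 6 values {1, 2, 3, 6, 7, 8}, so each is used; only position 4 can be 8, hence position 4 = 8.
The 2 variables position 2 and position 6 are confined to {2, 7}, which locks those values in; drop them from position 7.
No further eliminations apply; position 6 can still be any of 2, 7.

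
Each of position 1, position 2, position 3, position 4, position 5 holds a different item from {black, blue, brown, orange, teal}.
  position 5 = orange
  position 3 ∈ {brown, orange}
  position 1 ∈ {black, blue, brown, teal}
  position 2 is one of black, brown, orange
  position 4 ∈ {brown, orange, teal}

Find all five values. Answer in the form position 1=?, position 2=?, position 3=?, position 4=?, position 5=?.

position 5's domain is down to {orange}, so position 5 = orange. Strike orange from position 2, position 3, position 4.
That leaves position 3 = brown. So position 1, position 2, position 4 can't be brown.
position 4 must be teal (only option left). Eliminate teal elsewhere: position 1.
position 2 has just one choice, so position 2 = black. So position 1 can't be black.
position 1 has just one choice, so position 1 = blue.

position 1=blue, position 2=black, position 3=brown, position 4=teal, position 5=orange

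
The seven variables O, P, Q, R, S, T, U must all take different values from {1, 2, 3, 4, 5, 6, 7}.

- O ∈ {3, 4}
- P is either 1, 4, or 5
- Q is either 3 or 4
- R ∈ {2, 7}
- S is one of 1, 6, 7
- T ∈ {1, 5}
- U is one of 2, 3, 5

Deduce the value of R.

7

The 7 variables together cover exactly {1, 2, 3, 4, 5, 6, 7} — 7 values for 7 variables — and 6 appears only in S's list, so S = 6.
Among the 6 still-open variables, 7 fits only R (and all 6 values in {1, 2, 3, 4, 5, 7} must be used), so R = 7.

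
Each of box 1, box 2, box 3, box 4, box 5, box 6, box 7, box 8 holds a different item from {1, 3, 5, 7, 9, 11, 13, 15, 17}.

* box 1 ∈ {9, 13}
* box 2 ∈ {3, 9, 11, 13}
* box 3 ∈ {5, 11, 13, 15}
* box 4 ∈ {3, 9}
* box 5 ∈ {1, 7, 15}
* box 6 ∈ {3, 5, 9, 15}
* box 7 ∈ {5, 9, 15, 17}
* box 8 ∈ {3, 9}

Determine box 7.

box 4 and box 8 share exactly the 2 values {3, 9}; by pigeonhole those values go to them, so strike 3, 9 from box 1, box 2, box 6, box 7.
box 1 must be 13 (only option left). So box 2, box 3 can't be 13.
box 2's domain is down to {11}, so box 2 = 11. Remove 11 from box 3.
box 3 and box 6 share exactly the 2 values {5, 15}; by pigeonhole those values go to them, so strike 5, 15 from box 5, box 7.
So box 7 = 17.

17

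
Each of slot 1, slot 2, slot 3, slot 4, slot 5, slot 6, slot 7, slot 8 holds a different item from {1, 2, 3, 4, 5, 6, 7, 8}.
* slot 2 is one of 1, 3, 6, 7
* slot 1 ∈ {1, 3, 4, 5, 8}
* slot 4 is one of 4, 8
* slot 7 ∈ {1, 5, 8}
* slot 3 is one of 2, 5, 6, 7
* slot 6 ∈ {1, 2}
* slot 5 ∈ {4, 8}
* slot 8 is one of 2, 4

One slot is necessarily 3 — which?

The 2 variables slot 4 and slot 5 are confined to {4, 8}, which locks those values in; drop them from slot 1, slot 7, slot 8.
slot 8's domain is down to {2}, so slot 8 = 2. So slot 3, slot 6 can't be 2.
slot 6 must be 1 (only option left). Remove 1 from slot 1, slot 2, slot 7.
slot 7's domain is down to {5}, so slot 7 = 5. Eliminate 5 elsewhere: slot 1, slot 3.

slot 1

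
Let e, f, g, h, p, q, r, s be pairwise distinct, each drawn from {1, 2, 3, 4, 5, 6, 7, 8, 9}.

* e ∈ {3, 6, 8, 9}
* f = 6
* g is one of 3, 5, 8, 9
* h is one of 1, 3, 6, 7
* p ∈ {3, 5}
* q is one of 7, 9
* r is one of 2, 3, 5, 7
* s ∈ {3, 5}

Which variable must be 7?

f's domain is down to {6}, so f = 6. Remove 6 from e, h.
The 7 still-open variables together cover exactly {1, 2, 3, 5, 7, 8, 9} — 7 values for 7 variables — and 1 appears only in h's list, so h = 1.
Among the 6 still-open variables, 2 fits only r (and all 6 values in {2, 3, 5, 7, 8, 9} must be used), so r = 2.
The 5 still-open variables draw from only 5 values {3, 5, 7, 8, 9}, so each is used; only q can be 7, hence q = 7.

q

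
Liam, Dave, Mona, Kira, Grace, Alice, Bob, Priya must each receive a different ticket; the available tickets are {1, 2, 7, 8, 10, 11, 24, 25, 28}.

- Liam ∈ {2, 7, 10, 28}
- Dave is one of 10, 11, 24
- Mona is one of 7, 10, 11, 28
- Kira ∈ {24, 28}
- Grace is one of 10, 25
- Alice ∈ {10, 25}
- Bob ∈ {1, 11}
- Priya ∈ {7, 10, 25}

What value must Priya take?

The 8 variables draw from only 8 values {1, 2, 7, 10, 11, 24, 25, 28}, so each is used; only Bob can be 1, hence Bob = 1.
The 7 still-open variables draw from only 7 values {2, 7, 10, 11, 24, 25, 28}, so each is used; only Liam can be 2, hence Liam = 2.
The 2 variables Grace and Alice are confined to {10, 25}, which locks those values in; drop them from Dave, Mona, Priya.
So Priya = 7.

7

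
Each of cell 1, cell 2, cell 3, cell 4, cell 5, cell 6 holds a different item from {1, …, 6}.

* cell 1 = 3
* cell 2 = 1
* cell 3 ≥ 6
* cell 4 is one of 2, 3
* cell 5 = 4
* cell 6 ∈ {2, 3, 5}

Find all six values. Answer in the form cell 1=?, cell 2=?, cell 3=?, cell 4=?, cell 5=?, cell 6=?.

cell 1=3, cell 2=1, cell 3=6, cell 4=2, cell 5=4, cell 6=5

cell 1's domain is down to {3}, so cell 1 = 3. Remove 3 from cell 4, cell 6.
cell 2 must be 1 (only option left).
cell 3's domain is down to {6}, so cell 3 = 6.
That leaves cell 4 = 2. Eliminate 2 elsewhere: cell 6.
cell 5 has just one choice, so cell 5 = 4.
That leaves cell 6 = 5.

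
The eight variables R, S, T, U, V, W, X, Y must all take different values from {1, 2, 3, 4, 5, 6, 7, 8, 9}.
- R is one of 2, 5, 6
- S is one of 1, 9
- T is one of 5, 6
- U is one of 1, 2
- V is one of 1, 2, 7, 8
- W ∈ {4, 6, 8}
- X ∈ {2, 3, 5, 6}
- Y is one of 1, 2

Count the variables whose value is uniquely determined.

U and Y between them cover only {1, 2} — a naked pair. Remove those values from R, S, V, X.
That leaves S = 9.
R and T share exactly the 2 values {5, 6}; by pigeonhole those values go to them, so strike 5, 6 from W, X.
That leaves X = 3.
Determined: S=9, X=3. The other variables each still have more than one consistent value. That makes 2.

2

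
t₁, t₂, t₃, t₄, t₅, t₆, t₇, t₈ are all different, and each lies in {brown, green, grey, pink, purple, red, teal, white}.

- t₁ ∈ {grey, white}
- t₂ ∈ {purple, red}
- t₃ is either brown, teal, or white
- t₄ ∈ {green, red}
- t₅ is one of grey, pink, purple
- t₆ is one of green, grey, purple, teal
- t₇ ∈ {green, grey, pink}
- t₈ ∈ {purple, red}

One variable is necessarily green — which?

t₄

The 8 variables draw from only 8 values {brown, green, grey, pink, purple, red, teal, white}, so each is used; only t₃ can be brown, hence t₃ = brown.
The 7 still-open variables together cover exactly {green, grey, pink, purple, red, teal, white} — 7 values for 7 variables — and teal appears only in t₆'s list, so t₆ = teal.
The 6 still-open variables together cover exactly {green, grey, pink, purple, red, white} — 6 values for 6 variables — and white appears only in t₁'s list, so t₁ = white.
t₂ and t₈ between them cover only {purple, red} — a naked pair. Remove those values from t₄, t₅.
So green goes to t₄.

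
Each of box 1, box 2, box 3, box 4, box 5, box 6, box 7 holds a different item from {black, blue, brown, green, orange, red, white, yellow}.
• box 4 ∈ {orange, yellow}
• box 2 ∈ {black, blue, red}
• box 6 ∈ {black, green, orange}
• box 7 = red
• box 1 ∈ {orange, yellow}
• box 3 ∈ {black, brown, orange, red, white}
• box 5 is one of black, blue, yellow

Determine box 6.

box 7 has just one choice, so box 7 = red. Eliminate red elsewhere: box 2, box 3.
box 1 and box 4 between them cover only {orange, yellow} — a naked pair. Remove those values from box 3, box 5, box 6.
box 2 and box 5 share exactly the 2 values {black, blue}; by pigeonhole those values go to them, so strike black, blue from box 3, box 6.
So box 6 = green.

green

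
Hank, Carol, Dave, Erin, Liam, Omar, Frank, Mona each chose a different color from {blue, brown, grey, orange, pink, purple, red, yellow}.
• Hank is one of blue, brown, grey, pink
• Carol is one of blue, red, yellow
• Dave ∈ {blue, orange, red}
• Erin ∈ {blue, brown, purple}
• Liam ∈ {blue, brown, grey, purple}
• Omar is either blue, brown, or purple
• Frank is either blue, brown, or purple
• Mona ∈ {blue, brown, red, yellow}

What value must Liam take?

grey

Among the 8 variables, orange fits only Dave (and all 8 values in {blue, brown, grey, orange, pink, purple, red, yellow} must be used), so Dave = orange.
Among the 7 still-open variables, pink fits only Hank (and all 7 values in {blue, brown, grey, pink, purple, red, yellow} must be used), so Hank = pink.
Among the 6 still-open variables, grey fits only Liam (and all 6 values in {blue, brown, grey, purple, red, yellow} must be used), so Liam = grey.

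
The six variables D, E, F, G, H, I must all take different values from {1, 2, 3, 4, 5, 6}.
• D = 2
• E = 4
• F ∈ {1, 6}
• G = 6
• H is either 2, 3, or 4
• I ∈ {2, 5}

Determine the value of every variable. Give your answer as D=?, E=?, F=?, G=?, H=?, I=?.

D has just one choice, so D = 2. Strike 2 from H, I.
That leaves E = 4. Eliminate 4 elsewhere: H.
G must be 6 (only option left). So F can't be 6.
That leaves H = 3.
That leaves I = 5.
F's domain is down to {1}, so F = 1.

D=2, E=4, F=1, G=6, H=3, I=5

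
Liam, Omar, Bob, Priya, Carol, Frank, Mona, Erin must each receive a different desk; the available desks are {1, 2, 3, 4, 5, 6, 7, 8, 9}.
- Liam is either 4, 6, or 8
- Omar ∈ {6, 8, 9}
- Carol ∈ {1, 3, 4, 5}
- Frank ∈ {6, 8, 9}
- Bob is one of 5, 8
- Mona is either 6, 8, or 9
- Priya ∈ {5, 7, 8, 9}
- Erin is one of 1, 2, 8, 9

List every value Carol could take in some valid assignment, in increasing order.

Omar, Frank, Mona share exactly the 3 values {6, 8, 9}; by pigeonhole those values go to them, so strike 6, 8, 9 from Liam, Bob, Priya, Erin.
That leaves Liam = 4. Remove 4 from Carol.
Bob's domain is down to {5}, so Bob = 5. Remove 5 from Priya, Carol.
Priya has just one choice, so Priya = 7.
No further eliminations apply; Carol can still be any of 1, 3.

1, 3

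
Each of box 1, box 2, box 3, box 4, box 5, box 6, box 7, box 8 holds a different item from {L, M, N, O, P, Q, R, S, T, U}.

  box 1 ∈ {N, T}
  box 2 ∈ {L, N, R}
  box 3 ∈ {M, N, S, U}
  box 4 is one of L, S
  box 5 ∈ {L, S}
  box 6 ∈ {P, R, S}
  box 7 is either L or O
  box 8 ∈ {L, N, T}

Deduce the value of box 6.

box 4 and box 5 share exactly the 2 values {L, S}; by pigeonhole those values go to them, so strike L, S from box 2, box 3, box 6, box 7, box 8.
That leaves box 7 = O.
The 2 variables box 1 and box 8 are confined to {N, T}, which locks those values in; drop them from box 2, box 3.
box 2 must be R (only option left). Remove R from box 6.
So box 6 = P.

P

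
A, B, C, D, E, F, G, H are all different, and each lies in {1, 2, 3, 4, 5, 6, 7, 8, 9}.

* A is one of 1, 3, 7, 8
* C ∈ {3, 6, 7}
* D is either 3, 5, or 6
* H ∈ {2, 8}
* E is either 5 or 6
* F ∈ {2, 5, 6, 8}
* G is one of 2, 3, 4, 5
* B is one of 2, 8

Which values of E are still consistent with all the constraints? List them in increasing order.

The 8 variables together cover exactly {1, 2, 3, 4, 5, 6, 7, 8} — 8 values for 8 variables — and 1 appears only in A's list, so A = 1.
The 7 still-open variables together cover exactly {2, 3, 4, 5, 6, 7, 8} — 7 values for 7 variables — and 4 appears only in G's list, so G = 4.
The 6 still-open variables draw from only 6 values {2, 3, 5, 6, 7, 8}, so each is used; only C can be 7, hence C = 7.
The 5 still-open variables together cover exactly {2, 3, 5, 6, 8} — 5 values for 5 variables — and 3 appears only in D's list, so D = 3.
B and H between them cover only {2, 8} — a naked pair. Remove those values from F.
No further eliminations apply; E can still be any of 5, 6.

5, 6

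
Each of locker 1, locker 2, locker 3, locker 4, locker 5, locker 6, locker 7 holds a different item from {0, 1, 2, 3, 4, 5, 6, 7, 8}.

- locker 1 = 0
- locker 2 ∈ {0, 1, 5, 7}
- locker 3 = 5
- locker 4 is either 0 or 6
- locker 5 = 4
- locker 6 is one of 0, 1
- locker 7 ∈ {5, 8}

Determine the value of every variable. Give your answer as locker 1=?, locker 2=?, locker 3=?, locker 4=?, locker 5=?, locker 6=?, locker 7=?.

locker 1=0, locker 2=7, locker 3=5, locker 4=6, locker 5=4, locker 6=1, locker 7=8

locker 1 must be 0 (only option left). Strike 0 from locker 2, locker 4, locker 6.
locker 3's domain is down to {5}, so locker 3 = 5. So locker 2, locker 7 can't be 5.
That leaves locker 4 = 6.
locker 5 must be 4 (only option left).
locker 6 has just one choice, so locker 6 = 1. So locker 2 can't be 1.
locker 7 has just one choice, so locker 7 = 8.
locker 2 must be 7 (only option left).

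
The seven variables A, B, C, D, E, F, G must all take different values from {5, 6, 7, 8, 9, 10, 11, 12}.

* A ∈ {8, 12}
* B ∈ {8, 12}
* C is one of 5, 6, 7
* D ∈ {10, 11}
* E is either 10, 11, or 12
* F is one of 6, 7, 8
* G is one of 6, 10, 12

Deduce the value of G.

Among the 7 variables, 5 fits only C (and all 7 values in {5, 6, 7, 8, 10, 11, 12} must be used), so C = 5.
The 6 still-open variables draw from only 6 values {6, 7, 8, 10, 11, 12}, so each is used; only F can be 7, hence F = 7.
The 5 still-open variables together cover exactly {6, 8, 10, 11, 12} — 5 values for 5 variables — and 6 appears only in G's list, so G = 6.

6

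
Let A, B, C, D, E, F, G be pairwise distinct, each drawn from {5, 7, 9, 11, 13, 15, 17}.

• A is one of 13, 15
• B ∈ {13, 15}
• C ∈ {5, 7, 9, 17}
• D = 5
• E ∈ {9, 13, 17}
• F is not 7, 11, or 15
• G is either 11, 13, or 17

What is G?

D must be 5 (only option left). Remove 5 from C, F.
The 6 still-open variables together cover exactly {7, 9, 11, 13, 15, 17} — 6 values for 6 variables — and 7 appears only in C's list, so C = 7.
The 5 still-open variables draw from only 5 values {9, 11, 13, 15, 17}, so each is used; only G can be 11, hence G = 11.

11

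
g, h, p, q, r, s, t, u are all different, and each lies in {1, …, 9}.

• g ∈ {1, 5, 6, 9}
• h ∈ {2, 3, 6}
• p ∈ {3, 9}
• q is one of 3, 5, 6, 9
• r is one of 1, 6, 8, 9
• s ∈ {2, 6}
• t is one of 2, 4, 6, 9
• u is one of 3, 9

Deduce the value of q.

5

The 8 variables together cover exactly {1, 2, 3, 4, 5, 6, 8, 9} — 8 values for 8 variables — and 4 appears only in t's list, so t = 4.
Among the 7 still-open variables, 8 fits only r (and all 7 values in {1, 2, 3, 5, 6, 8, 9} must be used), so r = 8.
The 6 still-open variables draw from only 6 values {1, 2, 3, 5, 6, 9}, so each is used; only g can be 1, hence g = 1.
The 5 still-open variables draw from only 5 values {2, 3, 5, 6, 9}, so each is used; only q can be 5, hence q = 5.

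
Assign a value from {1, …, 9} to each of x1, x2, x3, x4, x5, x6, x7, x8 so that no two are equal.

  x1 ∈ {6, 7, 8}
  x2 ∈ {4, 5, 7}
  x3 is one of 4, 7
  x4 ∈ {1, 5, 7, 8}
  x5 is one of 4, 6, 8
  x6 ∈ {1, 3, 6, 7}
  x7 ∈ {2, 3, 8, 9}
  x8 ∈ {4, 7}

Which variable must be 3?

x6

x3 and x8 share exactly the 2 values {4, 7}; by pigeonhole those values go to them, so strike 4, 7 from x1, x2, x4, x5, x6.
That leaves x2 = 5. So x4 can't be 5.
x1 and x5 between them cover only {6, 8} — a naked pair. Remove those values from x4, x6, x7.
x4's domain is down to {1}, so x4 = 1. Remove 1 from x6.
So 3 goes to x6.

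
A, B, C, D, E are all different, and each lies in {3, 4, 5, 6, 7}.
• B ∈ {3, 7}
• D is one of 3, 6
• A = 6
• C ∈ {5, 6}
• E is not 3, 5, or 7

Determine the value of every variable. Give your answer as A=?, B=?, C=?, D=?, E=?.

A's domain is down to {6}, so A = 6. Eliminate 6 elsewhere: C, D, E.
That leaves C = 5.
D has just one choice, so D = 3. Remove 3 from B.
That leaves E = 4.
That leaves B = 7.

A=6, B=7, C=5, D=3, E=4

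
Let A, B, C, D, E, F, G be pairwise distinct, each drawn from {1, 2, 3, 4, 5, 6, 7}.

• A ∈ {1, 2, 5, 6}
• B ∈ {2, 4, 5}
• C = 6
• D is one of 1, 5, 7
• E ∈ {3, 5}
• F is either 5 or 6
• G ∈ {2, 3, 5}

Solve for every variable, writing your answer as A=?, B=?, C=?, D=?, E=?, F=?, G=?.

A=1, B=4, C=6, D=7, E=3, F=5, G=2

C has just one choice, so C = 6. Remove 6 from A, F.
That leaves F = 5. Remove 5 from A, B, D, E, G.
E must be 3 (only option left). Eliminate 3 elsewhere: G.
G must be 2 (only option left). So A, B can't be 2.
A's domain is down to {1}, so A = 1. Strike 1 from D.
That leaves B = 4.
D's domain is down to {7}, so D = 7.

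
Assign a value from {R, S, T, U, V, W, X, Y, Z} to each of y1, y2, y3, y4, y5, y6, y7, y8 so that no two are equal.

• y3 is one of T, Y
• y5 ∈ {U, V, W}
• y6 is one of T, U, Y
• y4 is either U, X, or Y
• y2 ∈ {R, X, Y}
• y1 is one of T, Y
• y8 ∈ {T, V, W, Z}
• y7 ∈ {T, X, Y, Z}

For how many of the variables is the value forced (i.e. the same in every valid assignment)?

The 8 variables draw from only 8 values {R, T, U, V, W, X, Y, Z}, so each is used; only y2 can be R, hence y2 = R.
The 2 variables y1 and y3 are confined to {T, Y}, which locks those values in; drop them from y4, y6, y7, y8.
y6 has just one choice, so y6 = U. Eliminate U elsewhere: y4, y5.
That leaves y4 = X. Remove X from y7.
That leaves y7 = Z. Strike Z from y8.
Determined: y2=R, y4=X, y6=U, y7=Z. The other variables each still have more than one consistent value. That makes 4.

4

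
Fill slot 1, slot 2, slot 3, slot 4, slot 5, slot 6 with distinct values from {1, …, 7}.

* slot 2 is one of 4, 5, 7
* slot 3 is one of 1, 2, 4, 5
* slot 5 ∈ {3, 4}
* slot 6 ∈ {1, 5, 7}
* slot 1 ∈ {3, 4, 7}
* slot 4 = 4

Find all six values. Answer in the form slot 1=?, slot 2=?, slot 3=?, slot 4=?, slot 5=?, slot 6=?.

slot 1=7, slot 2=5, slot 3=2, slot 4=4, slot 5=3, slot 6=1

slot 4 must be 4 (only option left). Remove 4 from slot 1, slot 2, slot 3, slot 5.
That leaves slot 5 = 3. Strike 3 from slot 1.
slot 1 must be 7 (only option left). So slot 2, slot 6 can't be 7.
That leaves slot 2 = 5. Remove 5 from slot 3, slot 6.
That leaves slot 6 = 1. Eliminate 1 elsewhere: slot 3.
That leaves slot 3 = 2.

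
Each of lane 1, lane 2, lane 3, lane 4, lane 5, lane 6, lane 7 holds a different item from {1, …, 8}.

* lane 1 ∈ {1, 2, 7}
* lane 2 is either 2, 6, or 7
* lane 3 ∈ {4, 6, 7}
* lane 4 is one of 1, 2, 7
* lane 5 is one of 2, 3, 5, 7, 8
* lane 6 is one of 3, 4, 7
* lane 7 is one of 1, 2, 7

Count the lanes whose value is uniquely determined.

The 3 variables lane 1, lane 4, lane 7 are confined to {1, 2, 7}, which locks those values in; drop them from lane 2, lane 3, lane 5, lane 6.
lane 2 has just one choice, so lane 2 = 6. So lane 3 can't be 6.
lane 3 has just one choice, so lane 3 = 4. Remove 4 from lane 6.
lane 6's domain is down to {3}, so lane 6 = 3. Strike 3 from lane 5.
Determined: lane 2=6, lane 3=4, lane 6=3. The other lanes each still have more than one consistent value. That makes 3.

3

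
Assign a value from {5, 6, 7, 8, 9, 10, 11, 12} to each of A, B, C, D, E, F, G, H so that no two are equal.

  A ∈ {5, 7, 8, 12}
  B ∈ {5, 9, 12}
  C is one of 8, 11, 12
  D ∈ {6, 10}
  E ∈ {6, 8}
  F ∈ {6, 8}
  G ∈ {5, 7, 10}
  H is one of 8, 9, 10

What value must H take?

9

Among the 8 variables, 11 fits only C (and all 8 values in {5, 6, 7, 8, 9, 10, 11, 12} must be used), so C = 11.
E and F between them cover only {6, 8} — a naked pair. Remove those values from A, D, H.
That leaves D = 10. So G, H can't be 10.
So H = 9.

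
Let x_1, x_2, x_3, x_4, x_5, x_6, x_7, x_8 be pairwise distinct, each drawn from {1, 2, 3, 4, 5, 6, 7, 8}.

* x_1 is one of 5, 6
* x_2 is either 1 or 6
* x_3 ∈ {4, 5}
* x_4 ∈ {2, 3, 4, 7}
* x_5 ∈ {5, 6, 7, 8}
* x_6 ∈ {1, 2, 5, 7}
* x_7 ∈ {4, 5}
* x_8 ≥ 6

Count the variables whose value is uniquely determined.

4

Among the 8 variables, 3 fits only x_4 (and all 8 values in {1, 2, 3, 4, 5, 6, 7, 8} must be used), so x_4 = 3.
Among the 7 still-open variables, 2 fits only x_6 (and all 7 values in {1, 2, 4, 5, 6, 7, 8} must be used), so x_6 = 2.
The 6 still-open variables draw from only 6 values {1, 4, 5, 6, 7, 8}, so each is used; only x_2 can be 1, hence x_2 = 1.
x_3 and x_7 share exactly the 2 values {4, 5}; by pigeonhole those values go to them, so strike 4, 5 from x_1, x_5.
x_1's domain is down to {6}, so x_1 = 6. Eliminate 6 elsewhere: x_5, x_8.
Determined: x_1=6, x_2=1, x_4=3, x_6=2. The other variables each still have more than one consistent value. That makes 4.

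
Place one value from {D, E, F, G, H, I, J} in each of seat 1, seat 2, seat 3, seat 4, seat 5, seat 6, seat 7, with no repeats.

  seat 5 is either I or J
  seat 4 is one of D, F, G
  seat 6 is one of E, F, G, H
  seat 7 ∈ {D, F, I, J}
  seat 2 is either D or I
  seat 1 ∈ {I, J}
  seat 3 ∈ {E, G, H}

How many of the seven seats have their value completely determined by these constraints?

seat 1 and seat 5 between them cover only {I, J} — a naked pair. Remove those values from seat 2, seat 7.
seat 2's domain is down to {D}, so seat 2 = D. Remove D from seat 4, seat 7.
That leaves seat 7 = F. So seat 4, seat 6 can't be F.
seat 4's domain is down to {G}, so seat 4 = G. Remove G from seat 3, seat 6.
Determined: seat 2=D, seat 4=G, seat 7=F. The other seats each still have more than one consistent value. That makes 3.

3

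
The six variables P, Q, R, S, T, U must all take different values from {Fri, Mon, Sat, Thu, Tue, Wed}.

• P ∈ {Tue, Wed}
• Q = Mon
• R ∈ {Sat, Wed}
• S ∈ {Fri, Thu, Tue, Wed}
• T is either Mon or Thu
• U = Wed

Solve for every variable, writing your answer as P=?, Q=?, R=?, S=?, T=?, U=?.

P=Tue, Q=Mon, R=Sat, S=Fri, T=Thu, U=Wed

Q must be Mon (only option left). Eliminate Mon elsewhere: T.
T has just one choice, so T = Thu. Eliminate Thu elsewhere: S.
U has just one choice, so U = Wed. Strike Wed from P, R, S.
P has just one choice, so P = Tue. Eliminate Tue elsewhere: S.
R's domain is down to {Sat}, so R = Sat.
S must be Fri (only option left).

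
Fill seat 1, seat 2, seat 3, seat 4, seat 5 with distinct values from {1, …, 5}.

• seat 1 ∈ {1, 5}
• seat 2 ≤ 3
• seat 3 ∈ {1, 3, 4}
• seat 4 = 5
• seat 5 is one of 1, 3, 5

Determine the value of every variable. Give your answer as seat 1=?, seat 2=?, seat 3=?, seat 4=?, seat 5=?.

seat 1=1, seat 2=2, seat 3=4, seat 4=5, seat 5=3

seat 4's domain is down to {5}, so seat 4 = 5. Remove 5 from seat 1, seat 5.
seat 1's domain is down to {1}, so seat 1 = 1. Remove 1 from seat 2, seat 3, seat 5.
seat 5 has just one choice, so seat 5 = 3. So seat 2, seat 3 can't be 3.
seat 2 must be 2 (only option left).
seat 3's domain is down to {4}, so seat 3 = 4.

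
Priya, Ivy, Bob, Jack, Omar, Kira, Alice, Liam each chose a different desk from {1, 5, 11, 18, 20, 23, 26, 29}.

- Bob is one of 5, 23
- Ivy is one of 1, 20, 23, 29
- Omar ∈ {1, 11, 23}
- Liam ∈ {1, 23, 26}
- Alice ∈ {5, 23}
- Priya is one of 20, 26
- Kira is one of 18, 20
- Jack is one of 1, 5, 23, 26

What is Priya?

20

The 8 variables together cover exactly {1, 5, 11, 18, 20, 23, 26, 29} — 8 values for 8 variables — and 11 appears only in Omar's list, so Omar = 11.
The 7 still-open variables draw from only 7 values {1, 5, 18, 20, 23, 26, 29}, so each is used; only Kira can be 18, hence Kira = 18.
Among the 6 still-open variables, 29 fits only Ivy (and all 6 values in {1, 5, 20, 23, 26, 29} must be used), so Ivy = 29.
Among the 5 still-open variables, 20 fits only Priya (and all 5 values in {1, 5, 20, 23, 26} must be used), so Priya = 20.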